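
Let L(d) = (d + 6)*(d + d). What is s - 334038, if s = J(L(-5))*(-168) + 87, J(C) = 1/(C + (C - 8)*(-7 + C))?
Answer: -12356208/37 ≈ -3.3395e+5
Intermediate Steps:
L(d) = 2*d*(6 + d) (L(d) = (6 + d)*(2*d) = 2*d*(6 + d))
J(C) = 1/(C + (-8 + C)*(-7 + C))
s = 3198/37 (s = -168/(56 + (2*(-5)*(6 - 5))² - 28*(-5)*(6 - 5)) + 87 = -168/(56 + (2*(-5)*1)² - 28*(-5)) + 87 = -168/(56 + (-10)² - 14*(-10)) + 87 = -168/(56 + 100 + 140) + 87 = -168/296 + 87 = (1/296)*(-168) + 87 = -21/37 + 87 = 3198/37 ≈ 86.432)
s - 334038 = 3198/37 - 334038 = -12356208/37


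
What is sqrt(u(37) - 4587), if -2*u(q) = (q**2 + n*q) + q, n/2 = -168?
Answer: sqrt(926) ≈ 30.430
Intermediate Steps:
n = -336 (n = 2*(-168) = -336)
u(q) = -q**2/2 + 335*q/2 (u(q) = -((q**2 - 336*q) + q)/2 = -(q**2 - 335*q)/2 = -q**2/2 + 335*q/2)
sqrt(u(37) - 4587) = sqrt((1/2)*37*(335 - 1*37) - 4587) = sqrt((1/2)*37*(335 - 37) - 4587) = sqrt((1/2)*37*298 - 4587) = sqrt(5513 - 4587) = sqrt(926)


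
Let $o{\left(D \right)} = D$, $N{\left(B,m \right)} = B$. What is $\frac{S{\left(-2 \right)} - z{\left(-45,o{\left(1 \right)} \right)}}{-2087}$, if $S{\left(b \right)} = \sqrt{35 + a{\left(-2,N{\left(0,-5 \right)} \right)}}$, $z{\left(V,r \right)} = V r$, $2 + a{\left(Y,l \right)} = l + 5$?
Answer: $- \frac{45}{2087} - \frac{\sqrt{38}}{2087} \approx -0.024516$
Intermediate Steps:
$a{\left(Y,l \right)} = 3 + l$ ($a{\left(Y,l \right)} = -2 + \left(l + 5\right) = -2 + \left(5 + l\right) = 3 + l$)
$S{\left(b \right)} = \sqrt{38}$ ($S{\left(b \right)} = \sqrt{35 + \left(3 + 0\right)} = \sqrt{35 + 3} = \sqrt{38}$)
$\frac{S{\left(-2 \right)} - z{\left(-45,o{\left(1 \right)} \right)}}{-2087} = \frac{\sqrt{38} - \left(-45\right) 1}{-2087} = \left(\sqrt{38} - -45\right) \left(- \frac{1}{2087}\right) = \left(\sqrt{38} + 45\right) \left(- \frac{1}{2087}\right) = \left(45 + \sqrt{38}\right) \left(- \frac{1}{2087}\right) = - \frac{45}{2087} - \frac{\sqrt{38}}{2087}$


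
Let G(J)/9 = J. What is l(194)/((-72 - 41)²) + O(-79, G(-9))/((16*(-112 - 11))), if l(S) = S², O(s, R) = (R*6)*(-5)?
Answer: 7173163/4188232 ≈ 1.7127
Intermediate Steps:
G(J) = 9*J
O(s, R) = -30*R (O(s, R) = (6*R)*(-5) = -30*R)
l(194)/((-72 - 41)²) + O(-79, G(-9))/((16*(-112 - 11))) = 194²/((-72 - 41)²) + (-270*(-9))/((16*(-112 - 11))) = 37636/((-113)²) + (-30*(-81))/((16*(-123))) = 37636/12769 + 2430/(-1968) = 37636*(1/12769) + 2430*(-1/1968) = 37636/12769 - 405/328 = 7173163/4188232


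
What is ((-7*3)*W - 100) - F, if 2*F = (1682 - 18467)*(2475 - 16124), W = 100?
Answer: -229102865/2 ≈ -1.1455e+8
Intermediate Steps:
F = 229098465/2 (F = ((1682 - 18467)*(2475 - 16124))/2 = (-16785*(-13649))/2 = (1/2)*229098465 = 229098465/2 ≈ 1.1455e+8)
((-7*3)*W - 100) - F = (-7*3*100 - 100) - 1*229098465/2 = (-21*100 - 100) - 229098465/2 = (-2100 - 100) - 229098465/2 = -2200 - 229098465/2 = -229102865/2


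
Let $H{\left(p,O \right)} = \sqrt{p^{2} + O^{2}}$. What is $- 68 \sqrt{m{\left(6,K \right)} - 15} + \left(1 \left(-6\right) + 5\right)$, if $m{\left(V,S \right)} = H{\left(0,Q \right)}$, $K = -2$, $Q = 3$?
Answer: $-1 - 136 i \sqrt{3} \approx -1.0 - 235.56 i$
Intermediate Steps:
$H{\left(p,O \right)} = \sqrt{O^{2} + p^{2}}$
$m{\left(V,S \right)} = 3$ ($m{\left(V,S \right)} = \sqrt{3^{2} + 0^{2}} = \sqrt{9 + 0} = \sqrt{9} = 3$)
$- 68 \sqrt{m{\left(6,K \right)} - 15} + \left(1 \left(-6\right) + 5\right) = - 68 \sqrt{3 - 15} + \left(1 \left(-6\right) + 5\right) = - 68 \sqrt{-12} + \left(-6 + 5\right) = - 68 \cdot 2 i \sqrt{3} - 1 = - 136 i \sqrt{3} - 1 = -1 - 136 i \sqrt{3}$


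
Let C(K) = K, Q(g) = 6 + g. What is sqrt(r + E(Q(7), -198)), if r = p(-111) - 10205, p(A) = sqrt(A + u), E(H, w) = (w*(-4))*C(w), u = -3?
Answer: sqrt(-167021 + I*sqrt(114)) ≈ 0.013 + 408.68*I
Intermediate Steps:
E(H, w) = -4*w**2 (E(H, w) = (w*(-4))*w = (-4*w)*w = -4*w**2)
p(A) = sqrt(-3 + A) (p(A) = sqrt(A - 3) = sqrt(-3 + A))
r = -10205 + I*sqrt(114) (r = sqrt(-3 - 111) - 10205 = sqrt(-114) - 10205 = I*sqrt(114) - 10205 = -10205 + I*sqrt(114) ≈ -10205.0 + 10.677*I)
sqrt(r + E(Q(7), -198)) = sqrt((-10205 + I*sqrt(114)) - 4*(-198)**2) = sqrt((-10205 + I*sqrt(114)) - 4*39204) = sqrt((-10205 + I*sqrt(114)) - 156816) = sqrt(-167021 + I*sqrt(114))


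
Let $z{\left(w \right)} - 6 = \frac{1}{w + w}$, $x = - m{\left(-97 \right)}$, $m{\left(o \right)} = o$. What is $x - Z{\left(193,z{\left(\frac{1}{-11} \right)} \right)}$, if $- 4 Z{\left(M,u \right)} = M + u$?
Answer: $\frac{1163}{8} \approx 145.38$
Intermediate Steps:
$x = 97$ ($x = \left(-1\right) \left(-97\right) = 97$)
$z{\left(w \right)} = 6 + \frac{1}{2 w}$ ($z{\left(w \right)} = 6 + \frac{1}{w + w} = 6 + \frac{1}{2 w}$)
$Z{\left(M,u \right)} = - \frac{M}{4} - \frac{u}{4}$ ($Z{\left(M,u \right)} = - \frac{M + u}{4} = - \frac{M}{4} - \frac{u}{4}$)
$x - Z{\left(193,z{\left(\frac{1}{-11} \right)} \right)} = 97 - \left(\left(- \frac{1}{4}\right) 193 - \frac{6 + \frac{1}{2 \frac{1}{-11}}}{4}\right) = 97 - \left(- \frac{193}{4} - \frac{6 + \frac{1}{2 \left(- \frac{1}{11}\right)}}{4}\right) = 97 - \left(- \frac{193}{4} - \frac{6 + \frac{1}{2} \left(-11\right)}{4}\right) = 97 - \left(- \frac{193}{4} - \frac{6 - \frac{11}{2}}{4}\right) = 97 - \left(- \frac{193}{4} - \frac{1}{8}\right) = 97 - - \frac{387}{8} = 97 + \frac{387}{8} = \frac{1163}{8}$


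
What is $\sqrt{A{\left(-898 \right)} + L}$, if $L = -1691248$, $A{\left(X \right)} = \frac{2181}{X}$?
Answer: $\frac{i \sqrt{1363831110730}}{898} \approx 1300.5 i$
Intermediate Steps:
$\sqrt{A{\left(-898 \right)} + L} = \sqrt{\frac{2181}{-898} - 1691248} = \sqrt{2181 \left(- \frac{1}{898}\right) - 1691248} = \sqrt{- \frac{2181}{898} - 1691248} = \sqrt{- \frac{1518742885}{898}} = \frac{i \sqrt{1363831110730}}{898}$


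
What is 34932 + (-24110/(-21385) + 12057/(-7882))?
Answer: 168227151409/4815902 ≈ 34932.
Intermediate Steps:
34932 + (-24110/(-21385) + 12057/(-7882)) = 34932 + (-24110*(-1/21385) + 12057*(-1/7882)) = 34932 + (4822/4277 - 12057/7882) = 34932 - 1937255/4815902 = 168227151409/4815902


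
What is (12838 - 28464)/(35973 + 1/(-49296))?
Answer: -770299296/1773325007 ≈ -0.43438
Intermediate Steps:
(12838 - 28464)/(35973 + 1/(-49296)) = -15626/(35973 - 1/49296) = -15626/1773325007/49296 = -15626*49296/1773325007 = -770299296/1773325007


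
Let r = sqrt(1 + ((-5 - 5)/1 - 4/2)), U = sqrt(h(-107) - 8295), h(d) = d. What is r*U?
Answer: -sqrt(92422) ≈ -304.01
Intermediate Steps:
U = I*sqrt(8402) (U = sqrt(-107 - 8295) = sqrt(-8402) = I*sqrt(8402) ≈ 91.662*I)
r = I*sqrt(11) (r = sqrt(1 + (-10*1 - 4*1/2)) = sqrt(1 + (-10 - 2)) = sqrt(1 - 12) = sqrt(-11) = I*sqrt(11) ≈ 3.3166*I)
r*U = (I*sqrt(11))*(I*sqrt(8402)) = -sqrt(92422)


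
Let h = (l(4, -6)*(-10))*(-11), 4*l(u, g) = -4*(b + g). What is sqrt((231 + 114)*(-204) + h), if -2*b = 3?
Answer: I*sqrt(69555) ≈ 263.73*I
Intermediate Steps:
b = -3/2 (b = -1/2*3 = -3/2 ≈ -1.5000)
l(u, g) = 3/2 - g (l(u, g) = (-4*(-3/2 + g))/4 = (6 - 4*g)/4 = 3/2 - g)
h = 825 (h = ((3/2 - 1*(-6))*(-10))*(-11) = ((3/2 + 6)*(-10))*(-11) = ((15/2)*(-10))*(-11) = -75*(-11) = 825)
sqrt((231 + 114)*(-204) + h) = sqrt((231 + 114)*(-204) + 825) = sqrt(345*(-204) + 825) = sqrt(-70380 + 825) = sqrt(-69555) = I*sqrt(69555)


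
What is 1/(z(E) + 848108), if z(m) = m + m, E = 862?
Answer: 1/849832 ≈ 1.1767e-6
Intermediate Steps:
z(m) = 2*m
1/(z(E) + 848108) = 1/(2*862 + 848108) = 1/(1724 + 848108) = 1/849832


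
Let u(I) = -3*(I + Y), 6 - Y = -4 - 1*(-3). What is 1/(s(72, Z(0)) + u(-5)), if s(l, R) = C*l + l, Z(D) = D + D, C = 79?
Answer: 1/5754 ≈ 0.00017379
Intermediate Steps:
Y = 7 (Y = 6 - (-4 - 1*(-3)) = 6 - (-4 + 3) = 6 - 1*(-1) = 6 + 1 = 7)
Z(D) = 2*D
u(I) = -21 - 3*I (u(I) = -3*(I + 7) = -3*(7 + I) = -21 - 3*I)
s(l, R) = 80*l (s(l, R) = 79*l + l = 80*l)
1/(s(72, Z(0)) + u(-5)) = 1/(80*72 + (-21 - 3*(-5))) = 1/(5760 + (-21 + 15)) = 1/(5760 - 6) = 1/5754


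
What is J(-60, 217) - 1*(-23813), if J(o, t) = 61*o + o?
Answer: 20093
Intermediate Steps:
J(o, t) = 62*o
J(-60, 217) - 1*(-23813) = 62*(-60) - 1*(-23813) = -3720 + 23813 = 20093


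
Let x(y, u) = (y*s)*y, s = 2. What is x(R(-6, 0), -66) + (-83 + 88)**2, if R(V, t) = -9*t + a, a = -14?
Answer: 417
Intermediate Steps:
R(V, t) = -14 - 9*t (R(V, t) = -9*t - 14 = -14 - 9*t)
x(y, u) = 2*y**2 (x(y, u) = (y*2)*y = (2*y)*y = 2*y**2)
x(R(-6, 0), -66) + (-83 + 88)**2 = 2*(-14 - 9*0)**2 + (-83 + 88)**2 = 2*(-14 + 0)**2 + 5**2 = 2*(-14)**2 + 25 = 2*196 + 25 = 392 + 25 = 417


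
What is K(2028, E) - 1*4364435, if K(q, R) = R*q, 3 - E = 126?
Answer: -4613879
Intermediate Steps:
E = -123 (E = 3 - 1*126 = 3 - 126 = -123)
K(2028, E) - 1*4364435 = -123*2028 - 1*4364435 = -249444 - 4364435 = -4613879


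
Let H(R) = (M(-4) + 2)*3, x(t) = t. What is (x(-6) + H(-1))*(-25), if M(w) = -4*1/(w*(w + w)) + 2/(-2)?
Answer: 675/8 ≈ 84.375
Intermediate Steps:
M(w) = -1 - 2/w**2 (M(w) = -4*1/(2*w**2) + 2*(-1/2) = -4*1/(2*w**2) - 1 = -2/w**2 - 1 = -1 - 2/w**2)
H(R) = 21/8 (H(R) = ((-1 - 2/(-4)**2) + 2)*3 = ((-1 - 2*1/16) + 2)*3 = ((-1 - 1/8) + 2)*3 = (-9/8 + 2)*3 = (7/8)*3 = 21/8)
(x(-6) + H(-1))*(-25) = (-6 + 21/8)*(-25) = -27/8*(-25) = 675/8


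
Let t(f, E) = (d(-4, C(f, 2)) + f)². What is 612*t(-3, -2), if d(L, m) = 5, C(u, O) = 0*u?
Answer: 2448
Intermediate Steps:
C(u, O) = 0
t(f, E) = (5 + f)²
612*t(-3, -2) = 612*(5 - 3)² = 612*2² = 612*4 = 2448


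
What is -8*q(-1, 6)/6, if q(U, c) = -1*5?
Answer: 20/3 ≈ 6.6667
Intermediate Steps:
q(U, c) = -5
-8*q(-1, 6)/6 = -(-40)/6 = -8*(-5/6) = 20/3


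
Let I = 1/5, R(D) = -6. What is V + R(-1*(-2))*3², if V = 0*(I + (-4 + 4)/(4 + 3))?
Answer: -54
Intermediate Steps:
I = ⅕ ≈ 0.20000
V = 0 (V = 0*(⅕ + (-4 + 4)/(4 + 3)) = 0*(⅕ + 0/7) = 0*(⅕ + 0*(⅐)) = 0*(⅕ + 0) = 0*(⅕) = 0)
V + R(-1*(-2))*3² = 0 - 6*3² = 0 - 6*9 = 0 - 54 = -54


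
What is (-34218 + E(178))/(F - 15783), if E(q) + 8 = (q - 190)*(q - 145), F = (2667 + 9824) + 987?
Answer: 34622/2305 ≈ 15.020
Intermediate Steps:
F = 13478 (F = 12491 + 987 = 13478)
E(q) = -8 + (-190 + q)*(-145 + q) (E(q) = -8 + (q - 190)*(q - 145) = -8 + (-190 + q)*(-145 + q))
(-34218 + E(178))/(F - 15783) = (-34218 + (27542 + 178² - 335*178))/(13478 - 15783) = (-34218 + (27542 + 31684 - 59630))/(-2305) = (-34218 - 404)*(-1/2305) = -34622*(-1/2305) = 34622/2305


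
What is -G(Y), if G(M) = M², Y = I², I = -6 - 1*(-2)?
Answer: -256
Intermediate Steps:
I = -4 (I = -6 + 2 = -4)
Y = 16 (Y = (-4)² = 16)
-G(Y) = -1*16² = -1*256 = -256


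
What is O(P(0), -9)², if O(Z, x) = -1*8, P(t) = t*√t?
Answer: 64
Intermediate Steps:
P(t) = t^(3/2)
O(Z, x) = -8
O(P(0), -9)² = (-8)² = 64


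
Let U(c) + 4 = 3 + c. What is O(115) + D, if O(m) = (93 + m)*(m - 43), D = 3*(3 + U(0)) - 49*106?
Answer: 9788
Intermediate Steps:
U(c) = -1 + c (U(c) = -4 + (3 + c) = -1 + c)
D = -5188 (D = 3*(3 + (-1 + 0)) - 49*106 = 3*(3 - 1) - 5194 = 3*2 - 5194 = 6 - 5194 = -5188)
O(m) = (-43 + m)*(93 + m) (O(m) = (93 + m)*(-43 + m) = (-43 + m)*(93 + m))
O(115) + D = (-3999 + 115² + 50*115) - 5188 = (-3999 + 13225 + 5750) - 5188 = 14976 - 5188 = 9788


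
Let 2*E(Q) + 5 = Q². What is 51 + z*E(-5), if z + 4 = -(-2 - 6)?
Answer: 91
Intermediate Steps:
E(Q) = -5/2 + Q²/2
z = 4 (z = -4 - (-2 - 6) = -4 - 1*(-8) = -4 + 8 = 4)
51 + z*E(-5) = 51 + 4*(-5/2 + (½)*(-5)²) = 51 + 4*(-5/2 + (½)*25) = 51 + 4*(-5/2 + 25/2) = 51 + 4*10 = 51 + 40 = 91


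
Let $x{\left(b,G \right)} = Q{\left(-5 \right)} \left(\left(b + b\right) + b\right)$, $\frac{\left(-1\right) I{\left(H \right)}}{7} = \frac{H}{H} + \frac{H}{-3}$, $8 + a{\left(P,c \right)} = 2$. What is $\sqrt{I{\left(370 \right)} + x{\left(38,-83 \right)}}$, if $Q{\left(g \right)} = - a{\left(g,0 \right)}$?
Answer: $\frac{\sqrt{13863}}{3} \approx 39.247$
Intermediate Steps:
$a{\left(P,c \right)} = -6$ ($a{\left(P,c \right)} = -8 + 2 = -6$)
$I{\left(H \right)} = -7 + \frac{7 H}{3}$ ($I{\left(H \right)} = - 7 \left(\frac{H}{H} + \frac{H}{-3}\right) = - 7 \left(1 + H \left(- \frac{1}{3}\right)\right) = - 7 \left(1 - \frac{H}{3}\right) = -7 + \frac{7 H}{3}$)
$Q{\left(g \right)} = 6$ ($Q{\left(g \right)} = \left(-1\right) \left(-6\right) = 6$)
$x{\left(b,G \right)} = 18 b$ ($x{\left(b,G \right)} = 6 \left(\left(b + b\right) + b\right) = 6 \left(2 b + b\right) = 6 \cdot 3 b = 18 b$)
$\sqrt{I{\left(370 \right)} + x{\left(38,-83 \right)}} = \sqrt{\left(-7 + \frac{7}{3} \cdot 370\right) + 18 \cdot 38} = \sqrt{\left(-7 + \frac{2590}{3}\right) + 684} = \sqrt{\frac{2569}{3} + 684} = \sqrt{\frac{4621}{3}} = \frac{\sqrt{13863}}{3}$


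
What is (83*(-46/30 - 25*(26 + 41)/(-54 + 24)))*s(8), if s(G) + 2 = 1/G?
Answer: -135207/16 ≈ -8450.4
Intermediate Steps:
s(G) = -2 + 1/G
(83*(-46/30 - 25*(26 + 41)/(-54 + 24)))*s(8) = (83*(-46/30 - 25*(26 + 41)/(-54 + 24)))*(-2 + 1/8) = (83*(-46*1/30 - 25/((-30/67))))*(-2 + 1/8) = (83*(-23/15 - 25/((-30*1/67))))*(-15/8) = (83*(-23/15 - 25/(-30/67)))*(-15/8) = (83*(-23/15 - 25*(-67/30)))*(-15/8) = (83*(-23/15 + 335/6))*(-15/8) = (83*(543/10))*(-15/8) = (45069/10)*(-15/8) = -135207/16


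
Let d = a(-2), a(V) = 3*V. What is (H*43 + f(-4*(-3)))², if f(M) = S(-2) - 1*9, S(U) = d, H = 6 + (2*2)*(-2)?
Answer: 10201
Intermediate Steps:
H = -2 (H = 6 + 4*(-2) = 6 - 8 = -2)
d = -6 (d = 3*(-2) = -6)
S(U) = -6
f(M) = -15 (f(M) = -6 - 1*9 = -6 - 9 = -15)
(H*43 + f(-4*(-3)))² = (-2*43 - 15)² = (-86 - 15)² = (-101)² = 10201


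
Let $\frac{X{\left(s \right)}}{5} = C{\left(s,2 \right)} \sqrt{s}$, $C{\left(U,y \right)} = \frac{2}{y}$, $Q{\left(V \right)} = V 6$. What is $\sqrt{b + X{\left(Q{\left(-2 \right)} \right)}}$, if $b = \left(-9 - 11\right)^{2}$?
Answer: $\sqrt{400 + 10 i \sqrt{3}} \approx 20.005 + 0.4329 i$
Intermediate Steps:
$Q{\left(V \right)} = 6 V$
$b = 400$ ($b = \left(-20\right)^{2} = 400$)
$X{\left(s \right)} = 5 \sqrt{s}$ ($X{\left(s \right)} = 5 \cdot \frac{2}{2} \sqrt{s} = 5 \cdot 2 \cdot \frac{1}{2} \sqrt{s} = 5 \cdot 1 \sqrt{s} = 5 \sqrt{s}$)
$\sqrt{b + X{\left(Q{\left(-2 \right)} \right)}} = \sqrt{400 + 5 \sqrt{6 \left(-2\right)}} = \sqrt{400 + 5 \sqrt{-12}} = \sqrt{400 + 5 \cdot 2 i \sqrt{3}} = \sqrt{400 + 10 i \sqrt{3}}$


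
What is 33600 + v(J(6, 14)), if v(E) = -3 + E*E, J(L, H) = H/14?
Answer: 33598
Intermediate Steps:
J(L, H) = H/14 (J(L, H) = H*(1/14) = H/14)
v(E) = -3 + E²
33600 + v(J(6, 14)) = 33600 + (-3 + ((1/14)*14)²) = 33600 + (-3 + 1²) = 33600 + (-3 + 1) = 33600 - 2 = 33598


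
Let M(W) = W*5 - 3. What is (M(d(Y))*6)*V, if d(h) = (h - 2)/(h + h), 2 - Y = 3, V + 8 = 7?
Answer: -27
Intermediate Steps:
V = -1 (V = -8 + 7 = -1)
Y = -1 (Y = 2 - 1*3 = 2 - 3 = -1)
d(h) = (-2 + h)/(2*h) (d(h) = (-2 + h)/((2*h)) = (-2 + h)*(1/(2*h)) = (-2 + h)/(2*h))
M(W) = -3 + 5*W (M(W) = 5*W - 3 = -3 + 5*W)
(M(d(Y))*6)*V = ((-3 + 5*((½)*(-2 - 1)/(-1)))*6)*(-1) = ((-3 + 5*((½)*(-1)*(-3)))*6)*(-1) = ((-3 + 5*(3/2))*6)*(-1) = ((-3 + 15/2)*6)*(-1) = ((9/2)*6)*(-1) = 27*(-1) = -27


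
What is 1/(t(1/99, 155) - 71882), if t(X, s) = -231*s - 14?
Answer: -1/107701 ≈ -9.2850e-6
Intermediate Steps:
t(X, s) = -14 - 231*s
1/(t(1/99, 155) - 71882) = 1/((-14 - 231*155) - 71882) = 1/((-14 - 35805) - 71882) = 1/(-35819 - 71882) = 1/(-107701) = -1/107701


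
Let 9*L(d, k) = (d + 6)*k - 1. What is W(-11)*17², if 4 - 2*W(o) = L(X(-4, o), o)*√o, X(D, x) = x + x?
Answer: 578 - 50575*I*√11/18 ≈ 578.0 - 9318.8*I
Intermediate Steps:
X(D, x) = 2*x
L(d, k) = -⅑ + k*(6 + d)/9 (L(d, k) = ((d + 6)*k - 1)/9 = ((6 + d)*k - 1)/9 = (k*(6 + d) - 1)/9 = (-1 + k*(6 + d))/9 = -⅑ + k*(6 + d)/9)
W(o) = 2 - √o*(-⅑ + 2*o/3 + 2*o²/9)/2 (W(o) = 2 - (-⅑ + 2*o/3 + (2*o)*o/9)*√o/2 = 2 - (-⅑ + 2*o/3 + 2*o²/9)*√o/2 = 2 - √o*(-⅑ + 2*o/3 + 2*o²/9)/2)
W(-11)*17² = (2 + √(-11)*(1 - 6*(-11) - 2*(-11)²)/18)*17² = (2 + (I*√11)*(1 + 66 - 2*121)/18)*289 = (2 + (I*√11)*(1 + 66 - 242)/18)*289 = (2 + (1/18)*(I*√11)*(-175))*289 = (2 - 175*I*√11/18)*289 = 578 - 50575*I*√11/18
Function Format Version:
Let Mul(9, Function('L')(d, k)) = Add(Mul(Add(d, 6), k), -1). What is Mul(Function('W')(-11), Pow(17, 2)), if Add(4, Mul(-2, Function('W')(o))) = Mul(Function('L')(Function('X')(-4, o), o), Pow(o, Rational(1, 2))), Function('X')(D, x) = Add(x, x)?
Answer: Add(578, Mul(Rational(-50575, 18), I, Pow(11, Rational(1, 2)))) ≈ Add(578.00, Mul(-9318.8, I))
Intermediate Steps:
Function('X')(D, x) = Mul(2, x)
Function('L')(d, k) = Add(Rational(-1, 9), Mul(Rational(1, 9), k, Add(6, d))) (Function('L')(d, k) = Mul(Rational(1, 9), Add(Mul(Add(d, 6), k), -1)) = Mul(Rational(1, 9), Add(Mul(Add(6, d), k), -1)) = Mul(Rational(1, 9), Add(Mul(k, Add(6, d)), -1)) = Mul(Rational(1, 9), Add(-1, Mul(k, Add(6, d)))) = Add(Rational(-1, 9), Mul(Rational(1, 9), k, Add(6, d))))
Function('W')(o) = Add(2, Mul(Rational(-1, 2), Pow(o, Rational(1, 2)), Add(Rational(-1, 9), Mul(Rational(2, 3), o), Mul(Rational(2, 9), Pow(o, 2))))) (Function('W')(o) = Add(2, Mul(Rational(-1, 2), Mul(Add(Rational(-1, 9), Mul(Rational(2, 3), o), Mul(Rational(1, 9), Mul(2, o), o)), Pow(o, Rational(1, 2))))) = Add(2, Mul(Rational(-1, 2), Mul(Add(Rational(-1, 9), Mul(Rational(2, 3), o), Mul(Rational(2, 9), Pow(o, 2))), Pow(o, Rational(1, 2))))) = Add(2, Mul(Rational(-1, 2), Mul(Pow(o, Rational(1, 2)), Add(Rational(-1, 9), Mul(Rational(2, 3), o), Mul(Rational(2, 9), Pow(o, 2)))))) = Add(2, Mul(Rational(-1, 2), Pow(o, Rational(1, 2)), Add(Rational(-1, 9), Mul(Rational(2, 3), o), Mul(Rational(2, 9), Pow(o, 2))))))
Mul(Function('W')(-11), Pow(17, 2)) = Mul(Add(2, Mul(Rational(1, 18), Pow(-11, Rational(1, 2)), Add(1, Mul(-6, -11), Mul(-2, Pow(-11, 2))))), Pow(17, 2)) = Mul(Add(2, Mul(Rational(1, 18), Mul(I, Pow(11, Rational(1, 2))), Add(1, 66, Mul(-2, 121)))), 289) = Mul(Add(2, Mul(Rational(1, 18), Mul(I, Pow(11, Rational(1, 2))), Add(1, 66, -242))), 289) = Mul(Add(2, Mul(Rational(1, 18), Mul(I, Pow(11, Rational(1, 2))), -175)), 289) = Mul(Add(2, Mul(Rational(-175, 18), I, Pow(11, Rational(1, 2)))), 289) = Add(578, Mul(Rational(-50575, 18), I, Pow(11, Rational(1, 2))))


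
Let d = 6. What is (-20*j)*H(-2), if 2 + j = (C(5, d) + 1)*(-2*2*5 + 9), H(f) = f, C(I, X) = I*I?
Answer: -11520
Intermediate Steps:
C(I, X) = I²
j = -288 (j = -2 + (5² + 1)*(-2*2*5 + 9) = -2 + (25 + 1)*(-4*5 + 9) = -2 + 26*(-20 + 9) = -2 + 26*(-11) = -2 - 286 = -288)
(-20*j)*H(-2) = -20*(-288)*(-2) = 5760*(-2) = -11520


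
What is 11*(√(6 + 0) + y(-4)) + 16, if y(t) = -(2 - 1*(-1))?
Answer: -17 + 11*√6 ≈ 9.9444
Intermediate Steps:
y(t) = -3 (y(t) = -(2 + 1) = -1*3 = -3)
11*(√(6 + 0) + y(-4)) + 16 = 11*(√(6 + 0) - 3) + 16 = 11*(√6 - 3) + 16 = 11*(-3 + √6) + 16 = (-33 + 11*√6) + 16 = -17 + 11*√6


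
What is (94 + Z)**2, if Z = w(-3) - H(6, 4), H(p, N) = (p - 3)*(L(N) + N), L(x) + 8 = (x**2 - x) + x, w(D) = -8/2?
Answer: 2916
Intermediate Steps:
w(D) = -4 (w(D) = -8*1/2 = -4)
L(x) = -8 + x**2 (L(x) = -8 + ((x**2 - x) + x) = -8 + x**2)
H(p, N) = (-3 + p)*(-8 + N + N**2) (H(p, N) = (p - 3)*((-8 + N**2) + N) = (-3 + p)*(-8 + N + N**2))
Z = -40 (Z = -4 - (24 - 3*4 - 3*4**2 + 4*6 + 6*(-8 + 4**2)) = -4 - (24 - 12 - 3*16 + 24 + 6*(-8 + 16)) = -4 - (24 - 12 - 48 + 24 + 6*8) = -4 - (24 - 12 - 48 + 24 + 48) = -4 - 1*36 = -4 - 36 = -40)
(94 + Z)**2 = (94 - 40)**2 = 54**2 = 2916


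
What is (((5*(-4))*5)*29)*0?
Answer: 0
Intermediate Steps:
(((5*(-4))*5)*29)*0 = (-20*5*29)*0 = -100*29*0 = -2900*0 = 0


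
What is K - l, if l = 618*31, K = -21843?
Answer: -41001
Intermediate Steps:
l = 19158
K - l = -21843 - 1*19158 = -21843 - 19158 = -41001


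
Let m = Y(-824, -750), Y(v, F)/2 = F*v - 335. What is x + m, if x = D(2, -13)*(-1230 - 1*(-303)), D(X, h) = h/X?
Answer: 2482711/2 ≈ 1.2414e+6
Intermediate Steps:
Y(v, F) = -670 + 2*F*v (Y(v, F) = 2*(F*v - 335) = 2*(-335 + F*v) = -670 + 2*F*v)
x = 12051/2 (x = (-13/2)*(-1230 - 1*(-303)) = (-13*½)*(-1230 + 303) = -13/2*(-927) = 12051/2 ≈ 6025.5)
m = 1235330 (m = -670 + 2*(-750)*(-824) = -670 + 1236000 = 1235330)
x + m = 12051/2 + 1235330 = 2482711/2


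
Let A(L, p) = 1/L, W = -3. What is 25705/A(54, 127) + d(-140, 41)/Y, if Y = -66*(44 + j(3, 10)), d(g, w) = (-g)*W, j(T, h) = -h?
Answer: 259569125/187 ≈ 1.3881e+6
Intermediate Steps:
d(g, w) = 3*g (d(g, w) = -g*(-3) = 3*g)
Y = -2244 (Y = -66*(44 - 1*10) = -66*(44 - 10) = -66*34 = -2244)
25705/A(54, 127) + d(-140, 41)/Y = 25705/(1/54) + (3*(-140))/(-2244) = 25705/(1/54) - 420*(-1/2244) = 25705*54 + 35/187 = 1388070 + 35/187 = 259569125/187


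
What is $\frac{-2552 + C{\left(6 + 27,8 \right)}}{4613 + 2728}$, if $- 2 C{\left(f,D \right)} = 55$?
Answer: $- \frac{5159}{14682} \approx -0.35138$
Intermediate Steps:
$C{\left(f,D \right)} = - \frac{55}{2}$ ($C{\left(f,D \right)} = \left(- \frac{1}{2}\right) 55 = - \frac{55}{2}$)
$\frac{-2552 + C{\left(6 + 27,8 \right)}}{4613 + 2728} = \frac{-2552 - \frac{55}{2}}{4613 + 2728} = - \frac{5159}{2 \cdot 7341} = \left(- \frac{5159}{2}\right) \frac{1}{7341} = - \frac{5159}{14682}$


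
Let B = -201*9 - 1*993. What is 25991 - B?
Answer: 28793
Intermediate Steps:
B = -2802 (B = -1809 - 993 = -2802)
25991 - B = 25991 - 1*(-2802) = 25991 + 2802 = 28793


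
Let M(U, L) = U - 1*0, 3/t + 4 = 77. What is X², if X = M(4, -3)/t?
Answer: 85264/9 ≈ 9473.8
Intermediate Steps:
t = 3/73 (t = 3/(-4 + 77) = 3/73 ≈ 0.041096)
M(U, L) = U (M(U, L) = U + 0 = U)
X = 292/3 (X = 4/(3/73) = 4*(73/3) = 292/3 ≈ 97.333)
X² = (292/3)² = 85264/9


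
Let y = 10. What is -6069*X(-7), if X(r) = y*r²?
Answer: -2973810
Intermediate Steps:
X(r) = 10*r²
-6069*X(-7) = -60690*(-7)² = -60690*49 = -6069*490 = -2973810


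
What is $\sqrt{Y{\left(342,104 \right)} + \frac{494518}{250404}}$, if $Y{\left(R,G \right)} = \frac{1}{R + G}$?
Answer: $\frac{\sqrt{385306113655617}}{13960023} \approx 1.4061$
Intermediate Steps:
$Y{\left(R,G \right)} = \frac{1}{G + R}$
$\sqrt{Y{\left(342,104 \right)} + \frac{494518}{250404}} = \sqrt{\frac{1}{104 + 342} + \frac{494518}{250404}} = \sqrt{\frac{1}{446} + 494518 \cdot \frac{1}{250404}} = \sqrt{\frac{1}{446} + \frac{247259}{125202}} = \sqrt{\frac{27600679}{13960023}} = \frac{\sqrt{385306113655617}}{13960023}$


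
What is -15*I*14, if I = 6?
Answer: -1260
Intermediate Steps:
-15*I*14 = -15*6*14 = -90*14 = -1260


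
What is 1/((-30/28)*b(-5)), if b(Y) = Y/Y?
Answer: -14/15 ≈ -0.93333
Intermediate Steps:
b(Y) = 1
1/((-30/28)*b(-5)) = 1/((-30/28)*1) = 1/(((1/28)*(-30))*1) = 1/(-15/14*1) = 1/(-15/14) = -14/15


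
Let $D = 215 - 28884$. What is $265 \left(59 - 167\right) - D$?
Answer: $49$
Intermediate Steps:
$D = -28669$ ($D = 215 - 28884 = -28669$)
$265 \left(59 - 167\right) - D = 265 \left(59 - 167\right) - -28669 = 265 \left(-108\right) + 28669 = -28620 + 28669 = 49$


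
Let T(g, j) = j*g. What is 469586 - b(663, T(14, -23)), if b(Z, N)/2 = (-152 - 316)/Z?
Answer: 7982986/17 ≈ 4.6959e+5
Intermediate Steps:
T(g, j) = g*j
b(Z, N) = -936/Z (b(Z, N) = 2*((-152 - 316)/Z) = 2*(-468/Z) = -936/Z)
469586 - b(663, T(14, -23)) = 469586 - (-936)/663 = 469586 - 1*(-24/17) = 469586 + 24/17 = 7982986/17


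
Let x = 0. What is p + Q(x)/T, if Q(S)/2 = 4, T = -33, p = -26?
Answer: -866/33 ≈ -26.242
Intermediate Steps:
Q(S) = 8 (Q(S) = 2*4 = 8)
p + Q(x)/T = -26 + 8/(-33) = -26 - 1/33*8 = -26 - 8/33 = -866/33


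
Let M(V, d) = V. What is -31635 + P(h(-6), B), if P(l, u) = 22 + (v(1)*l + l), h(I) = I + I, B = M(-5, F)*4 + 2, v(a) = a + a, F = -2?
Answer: -31649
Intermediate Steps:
v(a) = 2*a
B = -18 (B = -5*4 + 2 = -20 + 2 = -18)
h(I) = 2*I
P(l, u) = 22 + 3*l (P(l, u) = 22 + ((2*1)*l + l) = 22 + (2*l + l) = 22 + 3*l)
-31635 + P(h(-6), B) = -31635 + (22 + 3*(2*(-6))) = -31635 + (22 + 3*(-12)) = -31635 + (22 - 36) = -31635 - 14 = -31649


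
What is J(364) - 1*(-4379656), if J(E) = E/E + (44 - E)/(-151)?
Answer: 661328527/151 ≈ 4.3797e+6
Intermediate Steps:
J(E) = 107/151 + E/151 (J(E) = 1 + (44 - E)*(-1/151) = 1 + (-44/151 + E/151) = 107/151 + E/151)
J(364) - 1*(-4379656) = (107/151 + (1/151)*364) - 1*(-4379656) = (107/151 + 364/151) + 4379656 = 471/151 + 4379656 = 661328527/151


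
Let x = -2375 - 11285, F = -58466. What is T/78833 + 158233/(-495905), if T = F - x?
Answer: -34693501519/39093678865 ≈ -0.88745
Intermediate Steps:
x = -13660
T = -44806 (T = -58466 - 1*(-13660) = -58466 + 13660 = -44806)
T/78833 + 158233/(-495905) = -44806/78833 + 158233/(-495905) = -44806*1/78833 + 158233*(-1/495905) = -44806/78833 - 158233/495905 = -34693501519/39093678865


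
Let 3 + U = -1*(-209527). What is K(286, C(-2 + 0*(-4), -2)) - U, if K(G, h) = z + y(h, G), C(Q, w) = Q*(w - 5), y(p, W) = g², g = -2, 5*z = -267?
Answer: -1047867/5 ≈ -2.0957e+5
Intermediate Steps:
U = 209524 (U = -3 - 1*(-209527) = -3 + 209527 = 209524)
z = -267/5 (z = (⅕)*(-267) = -267/5 ≈ -53.400)
y(p, W) = 4 (y(p, W) = (-2)² = 4)
C(Q, w) = Q*(-5 + w)
K(G, h) = -247/5 (K(G, h) = -267/5 + 4 = -247/5)
K(286, C(-2 + 0*(-4), -2)) - U = -247/5 - 1*209524 = -247/5 - 209524 = -1047867/5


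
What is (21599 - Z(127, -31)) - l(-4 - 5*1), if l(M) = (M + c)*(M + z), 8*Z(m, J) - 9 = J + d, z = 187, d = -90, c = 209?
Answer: -13987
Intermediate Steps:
Z(m, J) = -81/8 + J/8 (Z(m, J) = 9/8 + (J - 90)/8 = 9/8 + (-90 + J)/8 = 9/8 + (-45/4 + J/8) = -81/8 + J/8)
l(M) = (187 + M)*(209 + M) (l(M) = (M + 209)*(M + 187) = (209 + M)*(187 + M) = (187 + M)*(209 + M))
(21599 - Z(127, -31)) - l(-4 - 5*1) = (21599 - (-81/8 + (⅛)*(-31))) - (39083 + (-4 - 5*1)² + 396*(-4 - 5*1)) = (21599 - (-81/8 - 31/8)) - (39083 + (-4 - 5)² + 396*(-4 - 5)) = (21599 - 1*(-14)) - (39083 + (-9)² + 396*(-9)) = (21599 + 14) - (39083 + 81 - 3564) = 21613 - 1*35600 = 21613 - 35600 = -13987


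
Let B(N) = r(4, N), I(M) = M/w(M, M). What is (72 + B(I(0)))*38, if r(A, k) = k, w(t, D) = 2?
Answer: 2736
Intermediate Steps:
I(M) = M/2
B(N) = N
(72 + B(I(0)))*38 = (72 + (½)*0)*38 = (72 + 0)*38 = 72*38 = 2736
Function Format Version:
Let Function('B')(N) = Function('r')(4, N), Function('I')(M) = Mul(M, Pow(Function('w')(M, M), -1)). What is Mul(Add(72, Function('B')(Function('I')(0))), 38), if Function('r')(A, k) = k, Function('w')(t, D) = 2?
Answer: 2736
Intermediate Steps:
Function('I')(M) = Mul(Rational(1, 2), M) (Function('I')(M) = Mul(M, Pow(2, -1)) = Mul(M, Rational(1, 2)) = Mul(Rational(1, 2), M))
Function('B')(N) = N
Mul(Add(72, Function('B')(Function('I')(0))), 38) = Mul(Add(72, Mul(Rational(1, 2), 0)), 38) = Mul(Add(72, 0), 38) = Mul(72, 38) = 2736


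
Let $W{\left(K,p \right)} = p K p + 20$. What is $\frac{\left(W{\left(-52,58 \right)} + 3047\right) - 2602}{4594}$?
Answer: $- \frac{174463}{4594} \approx -37.976$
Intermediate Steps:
$W{\left(K,p \right)} = 20 + K p^{2}$ ($W{\left(K,p \right)} = K p p + 20 = K p^{2} + 20 = 20 + K p^{2}$)
$\frac{\left(W{\left(-52,58 \right)} + 3047\right) - 2602}{4594} = \frac{\left(\left(20 - 52 \cdot 58^{2}\right) + 3047\right) - 2602}{4594} = \left(\left(\left(20 - 174928\right) + 3047\right) - 2602\right) \frac{1}{4594} = \left(\left(-174908 + 3047\right) - 2602\right) \frac{1}{4594} = \left(-171861 - 2602\right) \frac{1}{4594} = \left(-174463\right) \frac{1}{4594} = - \frac{174463}{4594}$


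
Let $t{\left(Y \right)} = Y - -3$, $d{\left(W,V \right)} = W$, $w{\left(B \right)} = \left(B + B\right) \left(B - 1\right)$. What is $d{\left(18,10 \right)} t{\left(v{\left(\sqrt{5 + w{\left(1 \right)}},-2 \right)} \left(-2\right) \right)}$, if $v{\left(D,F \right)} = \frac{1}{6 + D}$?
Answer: $\frac{1458}{31} + \frac{36 \sqrt{5}}{31} \approx 49.629$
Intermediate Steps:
$w{\left(B \right)} = 2 B \left(-1 + B\right)$
$t{\left(Y \right)} = 3 + Y$ ($t{\left(Y \right)} = Y + 3 = 3 + Y$)
$d{\left(18,10 \right)} t{\left(v{\left(\sqrt{5 + w{\left(1 \right)}},-2 \right)} \left(-2\right) \right)} = 18 \left(3 + \frac{1}{6 + \sqrt{5 + 2 \cdot 1 \left(-1 + 1\right)}} \left(-2\right)\right) = 18 \left(3 + \frac{1}{6 + \sqrt{5 + 2 \cdot 1 \cdot 0}} \left(-2\right)\right) = 18 \left(3 + \frac{1}{6 + \sqrt{5 + 0}} \left(-2\right)\right) = 18 \left(3 + \frac{1}{6 + \sqrt{5}} \left(-2\right)\right) = 18 \left(3 - \frac{2}{6 + \sqrt{5}}\right) = 54 - \frac{36}{6 + \sqrt{5}}$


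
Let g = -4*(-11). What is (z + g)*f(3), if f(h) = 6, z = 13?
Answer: 342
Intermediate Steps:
g = 44
(z + g)*f(3) = (13 + 44)*6 = 57*6 = 342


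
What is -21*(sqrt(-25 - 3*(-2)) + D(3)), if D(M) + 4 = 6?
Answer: -42 - 21*I*sqrt(19) ≈ -42.0 - 91.537*I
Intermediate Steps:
D(M) = 2 (D(M) = -4 + 6 = 2)
-21*(sqrt(-25 - 3*(-2)) + D(3)) = -21*(sqrt(-25 - 3*(-2)) + 2) = -21*(sqrt(-25 + 6) + 2) = -21*(sqrt(-19) + 2) = -21*(I*sqrt(19) + 2) = -21*(2 + I*sqrt(19)) = -42 - 21*I*sqrt(19)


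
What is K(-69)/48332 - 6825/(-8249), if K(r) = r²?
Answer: 369139389/398690668 ≈ 0.92588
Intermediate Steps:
K(-69)/48332 - 6825/(-8249) = (-69)²/48332 - 6825/(-8249) = 4761*(1/48332) - 6825*(-1/8249) = 4761/48332 + 6825/8249 = 369139389/398690668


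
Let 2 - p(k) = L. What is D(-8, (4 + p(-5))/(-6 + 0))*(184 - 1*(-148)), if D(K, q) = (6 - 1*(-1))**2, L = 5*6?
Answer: 16268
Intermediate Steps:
L = 30
p(k) = -28 (p(k) = 2 - 1*30 = 2 - 30 = -28)
D(K, q) = 49 (D(K, q) = (6 + 1)**2 = 7**2 = 49)
D(-8, (4 + p(-5))/(-6 + 0))*(184 - 1*(-148)) = 49*(184 - 1*(-148)) = 49*(184 + 148) = 49*332 = 16268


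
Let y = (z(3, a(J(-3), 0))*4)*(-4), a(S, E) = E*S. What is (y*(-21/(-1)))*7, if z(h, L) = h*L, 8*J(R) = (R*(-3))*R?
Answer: 0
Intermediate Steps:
J(R) = -3*R²/8 (J(R) = ((R*(-3))*R)/8 = ((-3*R)*R)/8 = (-3*R²)/8 = -3*R²/8)
z(h, L) = L*h
y = 0 (y = (((0*(-3/8*(-3)²))*3)*4)*(-4) = (((0*(-3/8*9))*3)*4)*(-4) = (((0*(-27/8))*3)*4)*(-4) = ((0*3)*4)*(-4) = (0*4)*(-4) = 0*(-4) = 0)
(y*(-21/(-1)))*7 = (0*(-21/(-1)))*7 = (0*(-21*(-1)))*7 = (0*21)*7 = 0*7 = 0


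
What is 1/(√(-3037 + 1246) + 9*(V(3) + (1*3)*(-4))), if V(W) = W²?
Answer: -3/280 - I*√199/840 ≈ -0.010714 - 0.016794*I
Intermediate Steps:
1/(√(-3037 + 1246) + 9*(V(3) + (1*3)*(-4))) = 1/(√(-3037 + 1246) + 9*(3² + (1*3)*(-4))) = 1/(√(-1791) + 9*(9 + 3*(-4))) = 1/(3*I*√199 + 9*(9 - 12)) = 1/(3*I*√199 + 9*(-3)) = 1/(3*I*√199 - 27) = 1/(-27 + 3*I*√199)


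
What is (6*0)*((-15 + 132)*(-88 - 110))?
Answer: 0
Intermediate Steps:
(6*0)*((-15 + 132)*(-88 - 110)) = 0*(117*(-198)) = 0*(-23166) = 0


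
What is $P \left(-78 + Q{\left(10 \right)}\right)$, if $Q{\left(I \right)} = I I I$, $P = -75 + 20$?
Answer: $-50710$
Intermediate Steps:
$P = -55$
$Q{\left(I \right)} = I^{3}$ ($Q{\left(I \right)} = I^{2} I = I^{3}$)
$P \left(-78 + Q{\left(10 \right)}\right) = - 55 \left(-78 + 10^{3}\right) = - 55 \left(-78 + 1000\right) = \left(-55\right) 922 = -50710$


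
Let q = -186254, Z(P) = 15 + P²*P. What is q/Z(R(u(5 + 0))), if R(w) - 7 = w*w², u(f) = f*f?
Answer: -186254/3819826515983 ≈ -4.8760e-8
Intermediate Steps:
u(f) = f²
R(w) = 7 + w³ (R(w) = 7 + w*w² = 7 + w³)
Z(P) = 15 + P³
q/Z(R(u(5 + 0))) = -186254/(15 + (7 + ((5 + 0)²)³)³) = -186254/(15 + (7 + (5²)³)³) = -186254/(15 + (7 + 25³)³) = -186254/(15 + (7 + 15625)³) = -186254/(15 + 15632³) = -186254/(15 + 3819826515968) = -186254/3819826515983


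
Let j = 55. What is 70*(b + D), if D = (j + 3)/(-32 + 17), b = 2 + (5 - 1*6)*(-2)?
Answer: 28/3 ≈ 9.3333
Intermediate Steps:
b = 4 (b = 2 + (5 - 6)*(-2) = 2 - 1*(-2) = 2 + 2 = 4)
D = -58/15 (D = (55 + 3)/(-32 + 17) = 58/(-15) = 58*(-1/15) = -58/15 ≈ -3.8667)
70*(b + D) = 70*(4 - 58/15) = 70*(2/15) = 28/3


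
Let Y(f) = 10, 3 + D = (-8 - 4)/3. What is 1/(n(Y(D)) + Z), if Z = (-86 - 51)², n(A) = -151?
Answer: 1/18618 ≈ 5.3711e-5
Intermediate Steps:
D = -7 (D = -3 + (-8 - 4)/3 = -3 - 12*⅓ = -3 - 4 = -7)
Z = 18769 (Z = (-137)² = 18769)
1/(n(Y(D)) + Z) = 1/(-151 + 18769) = 1/18618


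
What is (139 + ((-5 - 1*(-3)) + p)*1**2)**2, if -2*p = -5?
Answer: 77841/4 ≈ 19460.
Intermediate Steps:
p = 5/2 (p = -1/2*(-5) = 5/2 ≈ 2.5000)
(139 + ((-5 - 1*(-3)) + p)*1**2)**2 = (139 + ((-5 - 1*(-3)) + 5/2)*1**2)**2 = (139 + ((-5 + 3) + 5/2)*1)**2 = (139 + (-2 + 5/2)*1)**2 = (139 + (1/2)*1)**2 = (139 + 1/2)**2 = (279/2)**2 = 77841/4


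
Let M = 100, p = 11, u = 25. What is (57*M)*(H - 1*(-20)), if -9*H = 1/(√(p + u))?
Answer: 1025050/9 ≈ 1.1389e+5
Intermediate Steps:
H = -1/54 (H = -1/(9*√(11 + 25)) = -1/(9*(√36)) = -⅑/6 = -⅑*⅙ = -1/54 ≈ -0.018519)
(57*M)*(H - 1*(-20)) = (57*100)*(-1/54 - 1*(-20)) = 5700*(-1/54 + 20) = 5700*(1079/54) = 1025050/9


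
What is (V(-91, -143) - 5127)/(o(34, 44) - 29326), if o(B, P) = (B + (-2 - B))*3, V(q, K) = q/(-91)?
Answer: 2563/14666 ≈ 0.17476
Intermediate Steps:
V(q, K) = -q/91 (V(q, K) = q*(-1/91) = -q/91)
o(B, P) = -6 (o(B, P) = -2*3 = -6)
(V(-91, -143) - 5127)/(o(34, 44) - 29326) = (-1/91*(-91) - 5127)/(-6 - 29326) = (1 - 5127)/(-29332) = -5126*(-1/29332) = 2563/14666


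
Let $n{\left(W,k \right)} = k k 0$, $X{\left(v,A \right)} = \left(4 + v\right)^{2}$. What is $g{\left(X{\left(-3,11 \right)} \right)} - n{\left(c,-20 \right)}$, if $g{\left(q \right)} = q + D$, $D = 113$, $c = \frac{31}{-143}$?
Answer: $114$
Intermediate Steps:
$c = - \frac{31}{143}$ ($c = 31 \left(- \frac{1}{143}\right) = - \frac{31}{143} \approx -0.21678$)
$n{\left(W,k \right)} = 0$ ($n{\left(W,k \right)} = k^{2} \cdot 0 = 0$)
$g{\left(q \right)} = 113 + q$ ($g{\left(q \right)} = q + 113 = 113 + q$)
$g{\left(X{\left(-3,11 \right)} \right)} - n{\left(c,-20 \right)} = \left(113 + \left(4 - 3\right)^{2}\right) - 0 = \left(113 + 1^{2}\right) + 0 = \left(113 + 1\right) + 0 = 114 + 0 = 114$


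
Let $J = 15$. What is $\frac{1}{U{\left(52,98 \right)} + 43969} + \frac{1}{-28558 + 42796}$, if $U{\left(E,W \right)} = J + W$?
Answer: $\frac{180}{1937159} \approx 9.292 \cdot 10^{-5}$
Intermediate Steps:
$U{\left(E,W \right)} = 15 + W$
$\frac{1}{U{\left(52,98 \right)} + 43969} + \frac{1}{-28558 + 42796} = \frac{1}{\left(15 + 98\right) + 43969} + \frac{1}{-28558 + 42796} = \frac{1}{113 + 43969} + \frac{1}{14238} = \frac{1}{44082} + \frac{1}{14238} = \frac{180}{1937159}$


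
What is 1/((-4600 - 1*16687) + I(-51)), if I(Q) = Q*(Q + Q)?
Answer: -1/16085 ≈ -6.2170e-5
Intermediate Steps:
I(Q) = 2*Q**2 (I(Q) = Q*(2*Q) = 2*Q**2)
1/((-4600 - 1*16687) + I(-51)) = 1/((-4600 - 1*16687) + 2*(-51)**2) = 1/((-4600 - 16687) + 2*2601) = 1/(-21287 + 5202) = 1/(-16085) = -1/16085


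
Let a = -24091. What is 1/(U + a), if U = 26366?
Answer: 1/2275 ≈ 0.00043956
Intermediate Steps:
1/(U + a) = 1/(26366 - 24091) = 1/2275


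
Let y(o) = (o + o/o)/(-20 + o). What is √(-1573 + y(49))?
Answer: 3*I*√146827/29 ≈ 39.639*I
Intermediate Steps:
y(o) = (1 + o)/(-20 + o) (y(o) = (o + 1)/(-20 + o) = (1 + o)/(-20 + o))
√(-1573 + y(49)) = √(-1573 + (1 + 49)/(-20 + 49)) = √(-1573 + 50/29) = √(-45567/29) = 3*I*√146827/29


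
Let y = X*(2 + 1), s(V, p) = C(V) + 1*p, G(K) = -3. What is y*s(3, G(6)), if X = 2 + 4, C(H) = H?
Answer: 0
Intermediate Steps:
X = 6
s(V, p) = V + p (s(V, p) = V + 1*p = V + p)
y = 18 (y = 6*(2 + 1) = 6*3 = 18)
y*s(3, G(6)) = 18*(3 - 3) = 18*0 = 0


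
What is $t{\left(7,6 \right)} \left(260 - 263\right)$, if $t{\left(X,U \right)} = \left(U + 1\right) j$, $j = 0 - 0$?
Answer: $0$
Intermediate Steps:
$j = 0$ ($j = 0 + 0 = 0$)
$t{\left(X,U \right)} = 0$ ($t{\left(X,U \right)} = \left(U + 1\right) 0 = \left(1 + U\right) 0 = 0$)
$t{\left(7,6 \right)} \left(260 - 263\right) = 0 \left(260 - 263\right) = 0 \left(-3\right) = 0$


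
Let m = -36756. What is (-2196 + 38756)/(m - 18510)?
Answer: -18280/27633 ≈ -0.66153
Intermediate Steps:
(-2196 + 38756)/(m - 18510) = (-2196 + 38756)/(-36756 - 18510) = 36560/(-55266) = 36560*(-1/55266) = -18280/27633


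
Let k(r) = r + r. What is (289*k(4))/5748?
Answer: 578/1437 ≈ 0.40223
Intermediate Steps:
k(r) = 2*r
(289*k(4))/5748 = (289*(2*4))/5748 = (289*8)*(1/5748) = 2312*(1/5748) = 578/1437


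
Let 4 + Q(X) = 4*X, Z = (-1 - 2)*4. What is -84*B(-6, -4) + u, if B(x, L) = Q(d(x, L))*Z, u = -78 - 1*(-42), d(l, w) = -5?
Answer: -24228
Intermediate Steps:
u = -36 (u = -78 + 42 = -36)
Z = -12 (Z = -3*4 = -12)
Q(X) = -4 + 4*X
B(x, L) = 288 (B(x, L) = (-4 + 4*(-5))*(-12) = (-4 - 20)*(-12) = -24*(-12) = 288)
-84*B(-6, -4) + u = -84*288 - 36 = -24192 - 36 = -24228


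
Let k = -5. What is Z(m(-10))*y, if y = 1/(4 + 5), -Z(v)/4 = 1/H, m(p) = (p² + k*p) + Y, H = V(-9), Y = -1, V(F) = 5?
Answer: -4/45 ≈ -0.088889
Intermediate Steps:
H = 5
m(p) = -1 + p² - 5*p (m(p) = (p² - 5*p) - 1 = -1 + p² - 5*p)
Z(v) = -⅘ (Z(v) = -4/5 = -4*⅕ = -⅘)
y = ⅑ (y = 1/9 = ⅑ ≈ 0.11111)
Z(m(-10))*y = -⅘*⅑ = -4/45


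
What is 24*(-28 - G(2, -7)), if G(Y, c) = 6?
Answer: -816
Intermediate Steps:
24*(-28 - G(2, -7)) = 24*(-28 - 1*6) = 24*(-28 - 6) = 24*(-34) = -816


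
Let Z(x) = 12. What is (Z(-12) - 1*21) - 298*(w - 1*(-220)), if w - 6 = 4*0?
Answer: -67357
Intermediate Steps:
w = 6 (w = 6 + 4*0 = 6 + 0 = 6)
(Z(-12) - 1*21) - 298*(w - 1*(-220)) = (12 - 1*21) - 298*(6 - 1*(-220)) = (12 - 21) - 298*(6 + 220) = -9 - 298*226 = -9 - 67348 = -67357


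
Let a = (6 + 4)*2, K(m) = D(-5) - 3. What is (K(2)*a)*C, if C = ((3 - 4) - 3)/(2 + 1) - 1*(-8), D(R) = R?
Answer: -3200/3 ≈ -1066.7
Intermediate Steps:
C = 20/3 (C = (-1 - 3)/3 + 8 = -4*⅓ + 8 = -4/3 + 8 = 20/3 ≈ 6.6667)
K(m) = -8 (K(m) = -5 - 3 = -8)
a = 20 (a = 10*2 = 20)
(K(2)*a)*C = -8*20*(20/3) = -160*20/3 = -3200/3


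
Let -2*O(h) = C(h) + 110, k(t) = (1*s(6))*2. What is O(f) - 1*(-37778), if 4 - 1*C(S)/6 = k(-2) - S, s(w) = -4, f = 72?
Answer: 37471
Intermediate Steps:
k(t) = -8 (k(t) = (1*(-4))*2 = -4*2 = -8)
C(S) = 72 + 6*S (C(S) = 24 - 6*(-8 - S) = 24 + (48 + 6*S) = 72 + 6*S)
O(h) = -91 - 3*h (O(h) = -((72 + 6*h) + 110)/2 = -(182 + 6*h)/2 = -91 - 3*h)
O(f) - 1*(-37778) = (-91 - 3*72) - 1*(-37778) = (-91 - 216) + 37778 = -307 + 37778 = 37471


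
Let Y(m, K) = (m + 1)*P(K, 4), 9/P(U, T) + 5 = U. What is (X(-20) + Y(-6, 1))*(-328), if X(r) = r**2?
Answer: -134890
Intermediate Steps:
P(U, T) = 9/(-5 + U)
Y(m, K) = 9*(1 + m)/(-5 + K) (Y(m, K) = (m + 1)*(9/(-5 + K)) = (1 + m)*(9/(-5 + K)) = 9*(1 + m)/(-5 + K))
(X(-20) + Y(-6, 1))*(-328) = ((-20)**2 + 9*(1 - 6)/(-5 + 1))*(-328) = (400 + 9*(-5)/(-4))*(-328) = (400 + 9*(-1/4)*(-5))*(-328) = (400 + 45/4)*(-328) = (1645/4)*(-328) = -134890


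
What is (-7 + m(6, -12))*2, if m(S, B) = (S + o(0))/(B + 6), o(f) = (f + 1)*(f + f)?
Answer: -16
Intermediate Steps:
o(f) = 2*f*(1 + f) (o(f) = (1 + f)*(2*f) = 2*f*(1 + f))
m(S, B) = S/(6 + B) (m(S, B) = (S + 2*0*(1 + 0))/(B + 6) = (S + 2*0*1)/(6 + B) = (S + 0)/(6 + B) = S/(6 + B))
(-7 + m(6, -12))*2 = (-7 + 6/(6 - 12))*2 = (-7 + 6/(-6))*2 = (-7 + 6*(-⅙))*2 = (-7 - 1)*2 = -8*2 = -16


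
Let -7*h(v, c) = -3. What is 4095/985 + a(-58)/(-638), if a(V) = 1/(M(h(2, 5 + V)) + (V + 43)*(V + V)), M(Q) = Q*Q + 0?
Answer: 44554918765/10717119534 ≈ 4.1574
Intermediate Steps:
h(v, c) = 3/7 (h(v, c) = -1/7*(-3) = 3/7)
M(Q) = Q**2 (M(Q) = Q**2 + 0 = Q**2)
a(V) = 1/(9/49 + 2*V*(43 + V)) (a(V) = 1/((3/7)**2 + (V + 43)*(V + V)) = 1/(9/49 + (43 + V)*(2*V)) = 1/(9/49 + 2*V*(43 + V)))
4095/985 + a(-58)/(-638) = 4095/985 + (49/(9 + 98*(-58)**2 + 4214*(-58)))/(-638) = 4095*(1/985) + (49/(9 + 98*3364 - 244412))*(-1/638) = 819/197 + (49/(9 + 329672 - 244412))*(-1/638) = 819/197 + (49/85269)*(-1/638) = 819/197 - 49/54401622 = 44554918765/10717119534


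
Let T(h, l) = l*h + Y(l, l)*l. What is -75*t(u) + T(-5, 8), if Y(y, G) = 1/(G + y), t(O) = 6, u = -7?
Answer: -979/2 ≈ -489.50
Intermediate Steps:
T(h, l) = ½ + h*l (T(h, l) = l*h + l/(l + l) = h*l + l/((2*l)) = h*l + (1/(2*l))*l = h*l + ½ = ½ + h*l)
-75*t(u) + T(-5, 8) = -75*6 + (½ - 5*8) = -450 + (½ - 40) = -450 - 79/2 = -979/2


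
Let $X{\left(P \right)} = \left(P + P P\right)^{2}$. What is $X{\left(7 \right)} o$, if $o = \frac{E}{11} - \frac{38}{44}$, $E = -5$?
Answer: $- \frac{45472}{11} \approx -4133.8$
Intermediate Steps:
$X{\left(P \right)} = \left(P + P^{2}\right)^{2}$
$o = - \frac{29}{22}$ ($o = - \frac{5}{11} - \frac{38}{44} = \left(-5\right) \frac{1}{11} - \frac{19}{22} = - \frac{5}{11} - \frac{19}{22} = - \frac{29}{22} \approx -1.3182$)
$X{\left(7 \right)} o = 7^{2} \left(1 + 7\right)^{2} \left(- \frac{29}{22}\right) = 49 \cdot 8^{2} \left(- \frac{29}{22}\right) = 49 \cdot 64 \left(- \frac{29}{22}\right) = 3136 \left(- \frac{29}{22}\right) = - \frac{45472}{11}$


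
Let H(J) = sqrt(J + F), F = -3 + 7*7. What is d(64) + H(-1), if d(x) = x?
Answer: 64 + 3*sqrt(5) ≈ 70.708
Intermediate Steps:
F = 46 (F = -3 + 49 = 46)
H(J) = sqrt(46 + J) (H(J) = sqrt(J + 46) = sqrt(46 + J))
d(64) + H(-1) = 64 + sqrt(46 - 1) = 64 + sqrt(45) = 64 + 3*sqrt(5)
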